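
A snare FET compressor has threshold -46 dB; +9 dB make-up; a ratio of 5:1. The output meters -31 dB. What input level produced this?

Stripping the +9 dB make-up gives -40 dB at the gain stage.
That's 6 dB above the -46 dB threshold.
Input overshoot = R × output overshoot = 30 dB → input = -46 + 30 = -16 dB.

-16 dB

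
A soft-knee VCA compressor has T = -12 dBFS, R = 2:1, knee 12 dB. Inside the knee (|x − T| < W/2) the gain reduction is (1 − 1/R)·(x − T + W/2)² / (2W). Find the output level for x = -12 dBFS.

-12.75 dBFS

x − T + W/2 = -12 − (-12) + 6 = 6.
GR = (1 − 1/2) × 6² / 24 = 0.5 × 36 / 24 = 0.75 dB.
Output = -12 − 0.75 = -12.75 dBFS.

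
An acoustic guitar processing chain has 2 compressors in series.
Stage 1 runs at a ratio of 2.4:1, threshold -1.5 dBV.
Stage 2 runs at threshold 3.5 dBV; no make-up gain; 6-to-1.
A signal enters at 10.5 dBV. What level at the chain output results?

3.5 dBV

Stage 1: 10.5 dBV is 12 dB over -1.5 dBV; at 2.4:1 that becomes 5 dB over, giving 3.5 dBV.
Stage 2: 3.5 dBV is at or below the 3.5 dBV threshold — no compression; output 3.5 dBV.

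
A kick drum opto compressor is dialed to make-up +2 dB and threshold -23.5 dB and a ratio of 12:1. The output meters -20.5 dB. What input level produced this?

Before make-up, the level was -20.5 − 2 = -22.5 dB.
Post-compression overshoot = -22.5 − (-23.5) = 1 dB.
Before 12:1 compression the overshoot was 1 × 12 = 12 dB, so input = -23.5 + 12 = -11.5 dB.

-11.5 dB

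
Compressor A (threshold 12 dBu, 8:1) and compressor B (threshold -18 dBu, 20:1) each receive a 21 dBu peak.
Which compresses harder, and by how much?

A: GR = 9 − 9/8 = 7.875 dB.
B: GR = 39 − 39/20 = 37.05 dB.
Difference: 29.175 dB in favour of B.

B, by 29.175 dB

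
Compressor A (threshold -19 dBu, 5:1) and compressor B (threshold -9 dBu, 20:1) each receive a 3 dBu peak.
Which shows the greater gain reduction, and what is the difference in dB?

A, by 6.2 dB

A: 22 dB over, compressed to 4.4 dB over, so 17.6 dB of GR.
B: 12 dB over, compressed to 0.6 dB over, so 11.4 dB of GR.
A applies 6.2 dB more gain reduction.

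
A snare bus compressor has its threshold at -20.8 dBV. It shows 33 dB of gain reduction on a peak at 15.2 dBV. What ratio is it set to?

Input overshoot = 15.2 − (-20.8) = 36 dB.
Output overshoot = 36 − 33 = 3 dB.
Ratio = input overshoot / output overshoot = 36 / 3 = 12.

12:1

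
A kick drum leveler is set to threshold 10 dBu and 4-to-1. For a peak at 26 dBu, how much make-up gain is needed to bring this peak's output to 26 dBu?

12 dB

Without make-up, output = threshold + overshoot/4 = 10 + 4 = 14 dBu.
Gap to target: 12 dB.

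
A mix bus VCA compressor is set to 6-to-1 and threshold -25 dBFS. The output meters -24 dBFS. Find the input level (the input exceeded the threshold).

That's 1 dB above the -25 dBFS threshold.
Input overshoot = R × output overshoot = 6 dB → input = -25 + 6 = -19 dBFS.

-19 dBFS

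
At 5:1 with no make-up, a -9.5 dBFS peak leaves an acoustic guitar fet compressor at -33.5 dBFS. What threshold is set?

Gain reduction = -9.5 − (-33.5) = 24 dB; output overshoot = GR / (R − 1) = 24 / 4 = 6 dB.
Threshold = output − output overshoot = -33.5 − 6 = -39.5 dBFS.

-39.5 dBFS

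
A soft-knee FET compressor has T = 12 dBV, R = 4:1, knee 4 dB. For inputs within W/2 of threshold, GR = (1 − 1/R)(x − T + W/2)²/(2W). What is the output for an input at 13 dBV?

12.15625 dBV

x − T + W/2 = 13 − 12 + 2 = 3.
GR = (1 − 1/4) × 3² / 8 = 0.75 × 9 / 8 = 0.84375 dB.
Output = 13 − 0.84375 = 12.15625 dBV.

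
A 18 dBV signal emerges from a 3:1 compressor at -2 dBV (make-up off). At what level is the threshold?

-12 dBV

Let T be the threshold. Output overshoot = (input overshoot)/R, so -2 − T = (18 − T)/3.
3·(-2 − T) = 18 − T → 2·T = -6 − 18 = -24.
T = -24/2 = -12 dBV.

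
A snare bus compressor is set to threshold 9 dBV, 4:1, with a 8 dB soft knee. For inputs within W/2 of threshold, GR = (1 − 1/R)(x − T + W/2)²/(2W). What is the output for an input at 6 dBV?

5.953125 dBV

x − T + W/2 = 6 − 9 + 4 = 1.
GR = (1 − 1/4) × 1² / 16 = 0.75 × 1 / 16 = 0.046875 dB.
Output = 6 − 0.046875 = 5.953125 dBV.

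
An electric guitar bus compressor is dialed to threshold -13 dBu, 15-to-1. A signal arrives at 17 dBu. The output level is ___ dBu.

-11 dBu

17 dBu sits 30 dB over threshold.
At 15:1 the overshoot is divided by 15, leaving 2 dB above threshold.
So the level is -13 + 2 = -11 dBu.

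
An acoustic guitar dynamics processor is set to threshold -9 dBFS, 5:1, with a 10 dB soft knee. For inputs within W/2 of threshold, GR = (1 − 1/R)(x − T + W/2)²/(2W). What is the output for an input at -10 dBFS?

-10.64 dBFS

x − T + W/2 = -10 − (-9) + 5 = 4.
GR = (1 − 1/5) × 4² / 20 = 0.8 × 16 / 20 = 0.64 dB.
Output = -10 − 0.64 = -10.64 dBFS.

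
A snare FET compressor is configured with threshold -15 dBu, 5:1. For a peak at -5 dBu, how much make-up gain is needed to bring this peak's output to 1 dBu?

14 dB

The peak compresses to -15 + 10/5 = -13 dBu.
To reach 1 dBu requires 1 − (-13) = 14 dB of make-up.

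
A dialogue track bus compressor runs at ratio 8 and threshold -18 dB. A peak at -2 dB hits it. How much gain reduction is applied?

The signal is 16 dB above threshold.
After 8:1 compression the overshoot becomes 16/8 = 2 dB.
GR = overshoot in − overshoot out = 16 − 2 = 14 dB.

14 dB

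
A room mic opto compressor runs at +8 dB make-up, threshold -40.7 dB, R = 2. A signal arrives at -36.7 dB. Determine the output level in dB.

Overshoot: -36.7 − (-40.7) = 4 dB.
The 4 dB excess becomes 2 dB after 2:1 reduction.
Output = -40.7 + 2 = -38.7 dB; make-up adds 8 dB, giving -30.7 dB.

-30.7 dB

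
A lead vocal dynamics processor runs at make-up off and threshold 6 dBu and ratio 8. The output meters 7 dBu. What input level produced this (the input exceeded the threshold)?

That's 1 dB above the 6 dBu threshold.
Before 8:1 compression the overshoot was 1 × 8 = 8 dB, so input = 6 + 8 = 14 dBu.

14 dBu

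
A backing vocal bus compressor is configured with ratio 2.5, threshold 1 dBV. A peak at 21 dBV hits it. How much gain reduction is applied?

12 dB

The signal is 20 dB above threshold.
After 2.5:1 compression the overshoot becomes 20/2.5 = 8 dB.
Gain reduction = 20 − 8 = 12 dB.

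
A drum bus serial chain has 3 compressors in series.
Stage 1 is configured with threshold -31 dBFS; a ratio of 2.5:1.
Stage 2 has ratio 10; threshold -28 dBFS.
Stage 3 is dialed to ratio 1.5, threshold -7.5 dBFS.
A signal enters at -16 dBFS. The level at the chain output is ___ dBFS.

Stage 1: -16 dBFS is 15 dB over -31 dBFS; at 2.5:1 that becomes 6 dB over, giving -25 dBFS.
Stage 2: overshoot 3 dB → 3/10 = 0.3 dB → -27.7 dBFS.
Stage 3: below threshold (-27.7 ≤ -7.5); passes unchanged; output -27.7 dBFS.

-27.7 dBFS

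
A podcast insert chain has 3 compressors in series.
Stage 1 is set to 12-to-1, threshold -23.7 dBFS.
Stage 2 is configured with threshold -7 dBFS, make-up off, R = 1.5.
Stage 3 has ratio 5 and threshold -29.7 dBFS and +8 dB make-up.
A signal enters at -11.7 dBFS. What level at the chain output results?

Stage 1: 12 dB above -23.7 dBFS, reduced 12:1 to 1 dB above → -22.7 dBFS.
Stage 2: -22.7 dBFS ≤ -7 dBFS, so stage 2 doesn't engage; output -22.7 dBFS.
Stage 3: overshoot 7 dB → 7/5 = 1.4 dB → -28.3 dBFS; +8 dB make-up → -20.3 dBFS.

-20.3 dBFS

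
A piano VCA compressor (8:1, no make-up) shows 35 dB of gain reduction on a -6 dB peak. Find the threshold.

-46 dB

Gain reduction = -6 − (-41) = 35 dB; output overshoot = GR / (R − 1) = 35 / 7 = 5 dB.
Threshold = output − output overshoot = -41 − 5 = -46 dB.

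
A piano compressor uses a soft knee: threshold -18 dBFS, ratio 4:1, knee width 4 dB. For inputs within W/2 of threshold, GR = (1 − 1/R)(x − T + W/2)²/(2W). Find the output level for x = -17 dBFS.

-17.84375 dBFS

x − T + W/2 = -17 − (-18) + 2 = 3.
GR = (1 − 1/4) × 3² / 8 = 0.75 × 9 / 8 = 0.84375 dB.
Output = -17 − 0.84375 = -17.84375 dBFS.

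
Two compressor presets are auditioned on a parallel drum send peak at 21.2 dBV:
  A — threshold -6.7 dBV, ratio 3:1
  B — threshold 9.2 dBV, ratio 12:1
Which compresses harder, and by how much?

A, by 7.6 dB

A: 27.9 dB over, compressed to 9.3 dB over, so 18.6 dB of GR.
B: 12 dB over, compressed to 1 dB over, so 11 dB of GR.
A reduces 7.6 dB more.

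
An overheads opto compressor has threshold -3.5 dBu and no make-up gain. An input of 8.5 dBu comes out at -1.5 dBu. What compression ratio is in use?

6:1

Input overshoot = 8.5 − (-3.5) = 12 dB; output overshoot = -1.5 − (-3.5) = 2 dB.
Ratio = 12 / 2 = 6.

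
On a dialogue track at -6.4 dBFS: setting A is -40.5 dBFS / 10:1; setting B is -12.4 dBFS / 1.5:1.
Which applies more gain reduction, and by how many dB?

A: GR = 34.1 − 34.1/10 = 30.69 dB.
B: GR = 6 − 6/1.5 = 2 dB.
A applies 28.69 dB more gain reduction.

A, by 28.69 dB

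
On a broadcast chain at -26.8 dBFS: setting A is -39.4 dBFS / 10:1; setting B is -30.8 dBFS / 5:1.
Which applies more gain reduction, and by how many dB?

A, by 8.14 dB

A: overshoot 12.6 dB → output overshoot 1.26 dB → GR 11.34 dB.
B: overshoot 4 dB → output overshoot 0.8 dB → GR 3.2 dB.
A reduces 8.14 dB more.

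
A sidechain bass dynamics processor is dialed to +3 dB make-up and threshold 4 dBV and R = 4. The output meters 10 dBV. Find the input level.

16 dBV

Remove make-up: 10 − 3 = 7 dBV.
The compressed level sits 7 − 4 = 3 dB over threshold.
Before 4:1 compression the overshoot was 3 × 4 = 12 dB, so input = 4 + 12 = 16 dBV.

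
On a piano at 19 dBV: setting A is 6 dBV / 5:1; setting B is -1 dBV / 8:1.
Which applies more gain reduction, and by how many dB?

A: GR = 13 − 13/5 = 10.4 dB.
B: GR = 20 − 20/8 = 17.5 dB.
B reduces 7.1 dB more.

B, by 7.1 dB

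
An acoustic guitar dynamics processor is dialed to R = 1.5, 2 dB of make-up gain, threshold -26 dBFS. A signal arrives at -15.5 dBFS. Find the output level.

-17 dBFS

-15.5 dBFS sits 10.5 dB over threshold.
At 1.5:1 the overshoot is divided by 1.5, leaving 7 dB above threshold.
That puts the output at -19 dBFS; make-up adds 2 dB, giving -17 dBFS.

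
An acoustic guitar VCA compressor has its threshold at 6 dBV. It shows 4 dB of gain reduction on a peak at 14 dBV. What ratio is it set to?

2:1

Input overshoot = 14 − 6 = 8 dB.
Output overshoot = 8 − 4 = 4 dB.
Ratio = input overshoot / output overshoot = 8 / 4 = 2.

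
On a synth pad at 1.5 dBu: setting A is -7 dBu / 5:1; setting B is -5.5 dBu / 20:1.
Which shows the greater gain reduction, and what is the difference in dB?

A: overshoot 8.5 dB → output overshoot 1.7 dB → GR 6.8 dB.
B: overshoot 7 dB → output overshoot 0.35 dB → GR 6.65 dB.
A reduces 0.15 dB more.

A, by 0.15 dB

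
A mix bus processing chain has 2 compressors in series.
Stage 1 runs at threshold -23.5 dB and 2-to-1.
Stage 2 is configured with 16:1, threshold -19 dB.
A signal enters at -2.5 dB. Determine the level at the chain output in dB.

Stage 1: overshoot 21 dB → 21/2 = 10.5 dB → -13 dB.
Stage 2: 6 dB above -19 dB, reduced 16:1 to 0.375 dB above → -18.625 dB.

-18.625 dB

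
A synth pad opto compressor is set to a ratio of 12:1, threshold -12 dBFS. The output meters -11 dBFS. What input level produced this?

The compressed level sits -11 − (-12) = 1 dB over threshold.
Input overshoot = R × output overshoot = 12 dB → input = -12 + 12 = 0 dBFS.

0 dBFS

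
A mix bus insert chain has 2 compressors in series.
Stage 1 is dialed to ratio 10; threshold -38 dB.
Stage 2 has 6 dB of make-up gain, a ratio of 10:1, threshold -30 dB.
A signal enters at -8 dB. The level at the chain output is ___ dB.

Stage 1: overshoot 30 dB → 30/10 = 3 dB → -35 dB.
Stage 2: below threshold (-35 ≤ -30); passes unchanged; make-up brings it to -29 dB.

-29 dB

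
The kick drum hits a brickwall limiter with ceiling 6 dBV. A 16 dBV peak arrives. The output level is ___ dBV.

6 dBV

At ∞:1, everything above 6 dBV is held at the ceiling.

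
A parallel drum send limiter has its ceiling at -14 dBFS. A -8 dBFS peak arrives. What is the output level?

-14 dBFS

The limiter clamps the peak to its -14 dBFS ceiling.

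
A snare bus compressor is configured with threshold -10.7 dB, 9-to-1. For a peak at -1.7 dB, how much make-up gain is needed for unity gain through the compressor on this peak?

8 dB

Without make-up, output = threshold + overshoot/9 = -10.7 + 1 = -9.7 dB.
Gap to target: 8 dB.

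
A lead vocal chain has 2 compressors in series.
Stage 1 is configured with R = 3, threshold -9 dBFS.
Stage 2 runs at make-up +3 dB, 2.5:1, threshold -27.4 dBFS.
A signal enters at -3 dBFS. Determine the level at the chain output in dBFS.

-16.24 dBFS

Stage 1: -3 dBFS is 6 dB over -9 dBFS; at 3:1 that becomes 2 dB over, giving -7 dBFS.
Stage 2: 20.4 dB above -27.4 dBFS, reduced 2.5:1 to 8.16 dB above → -19.24 dBFS; +3 dB make-up → -16.24 dBFS.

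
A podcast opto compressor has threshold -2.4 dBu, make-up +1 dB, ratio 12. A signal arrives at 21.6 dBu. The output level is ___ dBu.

0.6 dBu

21.6 dBu sits 24 dB over threshold.
At 12:1 the overshoot is divided by 12, leaving 2 dB above threshold.
That puts the output at -0.4 dBu; make-up adds 1 dB, giving 0.6 dBu.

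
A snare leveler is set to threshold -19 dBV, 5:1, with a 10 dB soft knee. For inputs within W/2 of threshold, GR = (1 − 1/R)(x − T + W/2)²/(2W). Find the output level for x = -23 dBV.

x − T + W/2 = -23 − (-19) + 5 = 1.
GR = (1 − 1/5) × 1² / 20 = 0.8 × 1 / 20 = 0.04 dB.
Output = -23 − 0.04 = -23.04 dBV.

-23.04 dBV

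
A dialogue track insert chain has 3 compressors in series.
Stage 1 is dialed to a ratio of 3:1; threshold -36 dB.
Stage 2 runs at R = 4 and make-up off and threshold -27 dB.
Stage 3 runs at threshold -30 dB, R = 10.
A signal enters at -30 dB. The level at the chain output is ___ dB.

Stage 1: 6 dB above -36 dB, reduced 3:1 to 2 dB above → -34 dB.
Stage 2: below threshold (-34 ≤ -27); passes unchanged; output -34 dB.
Stage 3: -34 dB is at or below the -30 dB threshold — no compression; output -34 dB.

-34 dB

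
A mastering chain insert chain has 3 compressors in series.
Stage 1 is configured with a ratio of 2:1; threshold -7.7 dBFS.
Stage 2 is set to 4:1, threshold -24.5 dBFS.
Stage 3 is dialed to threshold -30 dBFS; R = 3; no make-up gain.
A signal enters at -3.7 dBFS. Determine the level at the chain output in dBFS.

Stage 1: 4 dB above -7.7 dBFS, reduced 2:1 to 2 dB above → -5.7 dBFS.
Stage 2: 18.8 dB above -24.5 dBFS, reduced 4:1 to 4.7 dB above → -19.8 dBFS.
Stage 3: -19.8 dBFS is 10.2 dB over -30 dBFS; at 3:1 that becomes 3.4 dB over, giving -26.6 dBFS.

-26.6 dBFS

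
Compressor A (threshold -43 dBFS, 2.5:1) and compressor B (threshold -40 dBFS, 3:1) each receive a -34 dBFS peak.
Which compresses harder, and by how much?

A: overshoot 9 dB → output overshoot 3.6 dB → GR 5.4 dB.
B: overshoot 6 dB → output overshoot 2 dB → GR 4 dB.
A reduces 1.4 dB more.

A, by 1.4 dB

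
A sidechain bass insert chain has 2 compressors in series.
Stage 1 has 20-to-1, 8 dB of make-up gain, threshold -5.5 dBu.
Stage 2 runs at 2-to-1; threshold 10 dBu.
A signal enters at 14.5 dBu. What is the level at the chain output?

Stage 1: 20 dB above -5.5 dBu, reduced 20:1 to 1 dB above → -4.5 dBu; +8 dB make-up → 3.5 dBu.
Stage 2: below threshold (3.5 ≤ 10); passes unchanged; output 3.5 dBu.

3.5 dBu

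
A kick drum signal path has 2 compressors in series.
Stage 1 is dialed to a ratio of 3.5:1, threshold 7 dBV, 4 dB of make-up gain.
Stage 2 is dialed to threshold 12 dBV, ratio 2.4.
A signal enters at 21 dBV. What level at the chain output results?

13.25 dBV

Stage 1: overshoot 14 dB → 14/3.5 = 4 dB → 11 dBV; +4 dB make-up → 15 dBV.
Stage 2: 15 dBV is 3 dB over 12 dBV; at 2.4:1 that becomes 1.25 dB over, giving 13.25 dBV.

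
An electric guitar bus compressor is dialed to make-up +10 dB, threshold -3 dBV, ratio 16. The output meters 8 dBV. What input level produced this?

13 dBV

Before make-up, the level was 8 − 10 = -2 dBV.
The compressed level sits -2 − (-3) = 1 dB over threshold.
Undo the ratio: input overshoot = 1 × 16 = 16 dB, giving input = 13 dBV.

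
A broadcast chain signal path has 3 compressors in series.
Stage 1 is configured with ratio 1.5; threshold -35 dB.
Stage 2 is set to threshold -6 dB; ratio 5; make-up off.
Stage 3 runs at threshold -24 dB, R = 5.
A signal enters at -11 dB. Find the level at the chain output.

-23 dB

Stage 1: 24 dB above -35 dB, reduced 1.5:1 to 16 dB above → -19 dB.
Stage 2: below threshold (-19 ≤ -6); passes unchanged; output -19 dB.
Stage 3: -19 dB is 5 dB over -24 dB; at 5:1 that becomes 1 dB over, giving -23 dB.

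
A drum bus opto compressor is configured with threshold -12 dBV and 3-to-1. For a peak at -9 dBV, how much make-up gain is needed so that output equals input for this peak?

2 dB

Overshoot 3 dB → 3/3 = 1 dB after compression, so the compressed level is -12 + 1 = -11 dBV.
Make-up = target − compressed = -9 − (-11) = 2 dB.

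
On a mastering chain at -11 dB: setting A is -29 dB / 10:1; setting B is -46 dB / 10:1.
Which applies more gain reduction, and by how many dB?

A: GR = 18 − 18/10 = 16.2 dB.
B: GR = 35 − 35/10 = 31.5 dB.
B reduces 15.3 dB more.

B, by 15.3 dB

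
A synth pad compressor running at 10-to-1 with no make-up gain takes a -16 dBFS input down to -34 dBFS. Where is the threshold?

-36 dBFS

Input is 20 dB above T (since output overshoot × R = input overshoot: (-34 − T)·10 = -16 − T gives T = -36 dBFS).
Check: -36 + (-16 − (-36))/10 = -36 + 2 = -34 dBFS. ✓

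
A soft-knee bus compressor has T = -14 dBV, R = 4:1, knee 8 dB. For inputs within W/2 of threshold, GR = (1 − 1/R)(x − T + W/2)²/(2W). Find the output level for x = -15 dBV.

x − T + W/2 = -15 − (-14) + 4 = 3.
GR = (1 − 1/4) × 3² / 16 = 0.75 × 9 / 16 = 0.421875 dB.
Output = -15 − 0.421875 = -15.421875 dBV.

-15.421875 dBV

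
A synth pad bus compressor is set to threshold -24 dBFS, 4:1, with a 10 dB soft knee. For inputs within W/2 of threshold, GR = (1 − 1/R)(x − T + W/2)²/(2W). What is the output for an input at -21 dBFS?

-23.4 dBFS

x − T + W/2 = -21 − (-24) + 5 = 8.
GR = (1 − 1/4) × 8² / 20 = 0.75 × 64 / 20 = 2.4 dB.
Output = -21 − 2.4 = -23.4 dBFS.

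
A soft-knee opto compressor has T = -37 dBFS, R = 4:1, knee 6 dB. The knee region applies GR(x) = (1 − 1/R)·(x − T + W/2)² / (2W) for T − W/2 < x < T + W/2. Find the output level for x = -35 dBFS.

-36.5625 dBFS

x − T + W/2 = -35 − (-37) + 3 = 5.
GR = (1 − 1/4) × 5² / 12 = 0.75 × 25 / 12 = 1.5625 dB.
Output = -35 − 1.5625 = -36.5625 dBFS.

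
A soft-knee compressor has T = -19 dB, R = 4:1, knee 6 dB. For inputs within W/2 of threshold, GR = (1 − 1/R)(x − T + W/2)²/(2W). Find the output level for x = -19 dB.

x − T + W/2 = -19 − (-19) + 3 = 3.
GR = (1 − 1/4) × 3² / 12 = 0.75 × 9 / 12 = 0.5625 dB.
Output = -19 − 0.5625 = -19.5625 dB.

-19.5625 dB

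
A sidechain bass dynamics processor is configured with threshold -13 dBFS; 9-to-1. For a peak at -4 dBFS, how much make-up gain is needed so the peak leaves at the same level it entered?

Without make-up, output = threshold + overshoot/9 = -13 + 1 = -12 dBFS.
Gap to target: 8 dB.

8 dB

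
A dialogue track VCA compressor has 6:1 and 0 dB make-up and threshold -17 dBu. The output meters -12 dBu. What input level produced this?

13 dBu

Post-compression overshoot = -12 − (-17) = 5 dB.
Undo the ratio: input overshoot = 5 × 6 = 30 dB, giving input = 13 dBu.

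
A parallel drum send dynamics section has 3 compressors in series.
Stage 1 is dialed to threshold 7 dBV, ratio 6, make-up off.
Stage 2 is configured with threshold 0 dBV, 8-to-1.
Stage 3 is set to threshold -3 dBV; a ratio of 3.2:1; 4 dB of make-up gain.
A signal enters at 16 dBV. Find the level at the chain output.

Stage 1: overshoot 9 dB → 9/6 = 1.5 dB → 8.5 dBV.
Stage 2: 8.5 dBV is 8.5 dB over 0 dBV; at 8:1 that becomes 1.0625 dB over, giving 1.0625 dBV.
Stage 3: overshoot 4.0625 dB → 4.0625/3.2 = 1.269531 dB → -1.730469 dBV; +4 dB make-up → 2.269531 dBV.

2.269531 dBV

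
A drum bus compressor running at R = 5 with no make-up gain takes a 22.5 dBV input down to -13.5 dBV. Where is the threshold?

-22.5 dBV

Input is 45 dB above T (since output overshoot × R = input overshoot: (-13.5 − T)·5 = 22.5 − T gives T = -22.5 dBV).
Check: -22.5 + (22.5 − (-22.5))/5 = -22.5 + 9 = -13.5 dBV. ✓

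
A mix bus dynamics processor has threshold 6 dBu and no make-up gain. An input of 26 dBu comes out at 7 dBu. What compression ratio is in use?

Input overshoot = 26 − 6 = 20 dB; output overshoot = 7 − 6 = 1 dB.
Ratio = 20 / 1 = 20.

20:1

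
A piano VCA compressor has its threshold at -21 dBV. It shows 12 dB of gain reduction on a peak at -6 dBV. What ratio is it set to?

Input overshoot = -6 − (-21) = 15 dB.
Output overshoot = 15 − 12 = 3 dB.
Ratio = input overshoot / output overshoot = 15 / 3 = 5.

5:1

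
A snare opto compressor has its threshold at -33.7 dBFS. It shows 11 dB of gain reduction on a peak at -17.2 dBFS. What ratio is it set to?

3:1

Input overshoot = -17.2 − (-33.7) = 16.5 dB.
Output overshoot = 16.5 − 11 = 5.5 dB.
Ratio = input overshoot / output overshoot = 16.5 / 5.5 = 3.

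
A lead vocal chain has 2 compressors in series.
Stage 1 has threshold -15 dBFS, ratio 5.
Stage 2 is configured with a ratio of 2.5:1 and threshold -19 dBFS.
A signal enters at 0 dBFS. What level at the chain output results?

-16.2 dBFS

Stage 1: 0 dBFS is 15 dB over -15 dBFS; at 5:1 that becomes 3 dB over, giving -12 dBFS.
Stage 2: 7 dB above -19 dBFS, reduced 2.5:1 to 2.8 dB above → -16.2 dBFS.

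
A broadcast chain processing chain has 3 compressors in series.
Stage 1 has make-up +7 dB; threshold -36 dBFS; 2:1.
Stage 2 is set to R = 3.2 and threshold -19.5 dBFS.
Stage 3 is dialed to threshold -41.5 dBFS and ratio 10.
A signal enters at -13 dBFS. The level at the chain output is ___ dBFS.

Stage 1: 23 dB above -36 dBFS, reduced 2:1 to 11.5 dB above → -24.5 dBFS; +7 dB make-up → -17.5 dBFS.
Stage 2: 2 dB above -19.5 dBFS, reduced 3.2:1 to 0.625 dB above → -18.875 dBFS.
Stage 3: overshoot 22.625 dB → 22.625/10 = 2.2625 dB → -39.2375 dBFS.

-39.2375 dBFS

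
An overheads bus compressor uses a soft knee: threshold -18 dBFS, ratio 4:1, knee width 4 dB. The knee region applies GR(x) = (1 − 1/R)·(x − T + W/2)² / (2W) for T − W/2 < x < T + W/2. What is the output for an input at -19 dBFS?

-19.09375 dBFS

x − T + W/2 = -19 − (-18) + 2 = 1.
GR = (1 − 1/4) × 1² / 8 = 0.75 × 1 / 8 = 0.09375 dB.
Output = -19 − 0.09375 = -19.09375 dBFS.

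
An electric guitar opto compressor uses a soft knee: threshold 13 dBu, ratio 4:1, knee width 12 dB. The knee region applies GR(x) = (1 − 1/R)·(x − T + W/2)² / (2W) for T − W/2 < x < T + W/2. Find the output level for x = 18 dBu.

14.21875 dBu

x − T + W/2 = 18 − 13 + 6 = 11.
GR = (1 − 1/4) × 11² / 24 = 0.75 × 121 / 24 = 3.78125 dB.
Output = 18 − 3.78125 = 14.21875 dBu.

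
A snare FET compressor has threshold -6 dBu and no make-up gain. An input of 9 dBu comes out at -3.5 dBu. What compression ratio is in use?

Input overshoot = 9 − (-6) = 15 dB; output overshoot = -3.5 − (-6) = 2.5 dB.
Ratio = 15 / 2.5 = 6.

6:1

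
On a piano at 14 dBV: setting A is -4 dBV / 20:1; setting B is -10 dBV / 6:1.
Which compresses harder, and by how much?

A: overshoot 18 dB → output overshoot 0.9 dB → GR 17.1 dB.
B: overshoot 24 dB → output overshoot 4 dB → GR 20 dB.
Difference: 2.9 dB in favour of B.

B, by 2.9 dB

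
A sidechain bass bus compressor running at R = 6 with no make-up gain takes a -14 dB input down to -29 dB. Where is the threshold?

-32 dB

Let T be the threshold. Output overshoot = (input overshoot)/R, so -29 − T = (-14 − T)/6.
6·(-29 − T) = -14 − T → 5·T = -174 − (-14) = -160.
T = -160/5 = -32 dB.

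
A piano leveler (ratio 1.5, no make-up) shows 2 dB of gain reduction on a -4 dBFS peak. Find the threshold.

Gain reduction = -4 − (-6) = 2 dB; output overshoot = GR / (R − 1) = 2 / 0.5 = 4 dB.
Threshold = output − output overshoot = -6 − 4 = -10 dBFS.

-10 dBFS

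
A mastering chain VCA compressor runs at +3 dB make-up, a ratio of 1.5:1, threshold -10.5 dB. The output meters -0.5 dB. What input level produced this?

Stripping the +3 dB make-up gives -3.5 dB at the gain stage.
That's 7 dB above the -10.5 dB threshold.
Before 1.5:1 compression the overshoot was 7 × 1.5 = 10.5 dB, so input = -10.5 + 10.5 = 0 dB.

0 dB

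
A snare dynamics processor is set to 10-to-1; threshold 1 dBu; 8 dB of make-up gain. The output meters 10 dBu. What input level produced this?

11 dBu

Stripping the +8 dB make-up gives 2 dBu at the gain stage.
The compressed level sits 2 − 1 = 1 dB over threshold.
Input overshoot = R × output overshoot = 10 dB → input = 1 + 10 = 11 dBu.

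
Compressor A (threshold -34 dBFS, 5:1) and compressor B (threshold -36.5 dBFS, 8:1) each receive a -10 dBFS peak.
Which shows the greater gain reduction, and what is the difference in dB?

B, by 3.9875 dB

A: GR = 24 − 24/5 = 19.2 dB.
B: GR = 26.5 − 26.5/8 = 23.1875 dB.
B reduces 3.9875 dB more.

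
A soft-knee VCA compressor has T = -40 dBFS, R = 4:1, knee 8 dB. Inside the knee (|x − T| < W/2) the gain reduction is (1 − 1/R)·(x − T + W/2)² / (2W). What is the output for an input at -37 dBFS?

x − T + W/2 = -37 − (-40) + 4 = 7.
GR = (1 − 1/4) × 7² / 16 = 0.75 × 49 / 16 = 2.296875 dB.
Output = -37 − 2.296875 = -39.296875 dBFS.

-39.296875 dBFS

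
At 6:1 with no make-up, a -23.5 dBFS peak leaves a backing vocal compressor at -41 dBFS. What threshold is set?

-44.5 dBFS

Let T be the threshold. Output overshoot = (input overshoot)/R, so -41 − T = (-23.5 − T)/6.
6·(-41 − T) = -23.5 − T → 5·T = -246 − (-23.5) = -222.5.
T = -222.5/5 = -44.5 dBFS.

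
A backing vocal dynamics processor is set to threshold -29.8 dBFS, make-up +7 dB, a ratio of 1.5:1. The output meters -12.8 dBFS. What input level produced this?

Stripping the +7 dB make-up gives -19.8 dBFS at the gain stage.
Post-compression overshoot = -19.8 − (-29.8) = 10 dB.
Undo the ratio: input overshoot = 10 × 1.5 = 15 dB, giving input = -14.8 dBFS.

-14.8 dBFS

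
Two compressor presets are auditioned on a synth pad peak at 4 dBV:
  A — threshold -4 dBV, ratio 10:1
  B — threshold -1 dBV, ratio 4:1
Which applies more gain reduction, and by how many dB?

A, by 3.45 dB

A: overshoot 8 dB → output overshoot 0.8 dB → GR 7.2 dB.
B: overshoot 5 dB → output overshoot 1.25 dB → GR 3.75 dB.
A applies 3.45 dB more gain reduction.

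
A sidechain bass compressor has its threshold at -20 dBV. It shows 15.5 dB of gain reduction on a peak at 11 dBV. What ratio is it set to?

Input overshoot = 11 − (-20) = 31 dB.
Output overshoot = 31 − 15.5 = 15.5 dB.
Ratio = input overshoot / output overshoot = 31 / 15.5 = 2.

2:1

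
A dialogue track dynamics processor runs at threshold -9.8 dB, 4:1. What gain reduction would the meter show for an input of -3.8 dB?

Overshoot = -3.8 − (-9.8) = 6 dB.
After 4:1 compression the overshoot becomes 6/4 = 1.5 dB.
So the signal is attenuated by 6 − 1.5 = 4.5 dB.

4.5 dB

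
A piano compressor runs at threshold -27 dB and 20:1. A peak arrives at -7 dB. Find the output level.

-26 dB

-7 dB sits 20 dB over threshold.
The 20 dB excess becomes 1 dB after 20:1 reduction.
So the level is -27 + 1 = -26 dB.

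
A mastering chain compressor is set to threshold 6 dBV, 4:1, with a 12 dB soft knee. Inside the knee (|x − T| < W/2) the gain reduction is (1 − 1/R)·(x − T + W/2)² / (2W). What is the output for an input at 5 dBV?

x − T + W/2 = 5 − 6 + 6 = 5.
GR = (1 − 1/4) × 5² / 24 = 0.75 × 25 / 24 = 0.78125 dB.
Output = 5 − 0.78125 = 4.21875 dBV.

4.21875 dBV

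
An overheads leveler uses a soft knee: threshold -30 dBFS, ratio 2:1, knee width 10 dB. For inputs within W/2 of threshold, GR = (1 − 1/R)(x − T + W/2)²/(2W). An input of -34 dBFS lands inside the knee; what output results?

x − T + W/2 = -34 − (-30) + 5 = 1.
GR = (1 − 1/2) × 1² / 20 = 0.5 × 1 / 20 = 0.025 dB.
Output = -34 − 0.025 = -34.025 dBFS.

-34.025 dBFS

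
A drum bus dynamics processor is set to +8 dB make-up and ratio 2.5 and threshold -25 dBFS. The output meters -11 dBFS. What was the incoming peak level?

-10 dBFS

Before make-up, the level was -11 − 8 = -19 dBFS.
The compressed level sits -19 − (-25) = 6 dB over threshold.
Before 2.5:1 compression the overshoot was 6 × 2.5 = 15 dB, so input = -25 + 15 = -10 dBFS.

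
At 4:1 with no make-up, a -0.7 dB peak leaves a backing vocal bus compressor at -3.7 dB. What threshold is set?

-4.7 dB

Gain reduction = -0.7 − (-3.7) = 3 dB; output overshoot = GR / (R − 1) = 3 / 3 = 1 dB.
Threshold = output − output overshoot = -3.7 − 1 = -4.7 dB.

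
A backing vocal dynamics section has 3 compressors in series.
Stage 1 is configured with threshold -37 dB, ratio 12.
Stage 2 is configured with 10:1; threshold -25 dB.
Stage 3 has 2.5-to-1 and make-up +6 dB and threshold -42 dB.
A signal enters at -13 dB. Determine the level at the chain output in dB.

Stage 1: overshoot 24 dB → 24/12 = 2 dB → -35 dB.
Stage 2: -35 dB ≤ -25 dB, so stage 2 doesn't engage; output -35 dB.
Stage 3: overshoot 7 dB → 7/2.5 = 2.8 dB → -39.2 dB; +6 dB make-up → -33.2 dB.

-33.2 dB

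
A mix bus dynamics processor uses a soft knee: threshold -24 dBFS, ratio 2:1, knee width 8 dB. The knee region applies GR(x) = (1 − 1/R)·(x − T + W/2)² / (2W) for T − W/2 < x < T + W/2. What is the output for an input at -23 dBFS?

x − T + W/2 = -23 − (-24) + 4 = 5.
GR = (1 − 1/2) × 5² / 16 = 0.5 × 25 / 16 = 0.78125 dB.
Output = -23 − 0.78125 = -23.78125 dBFS.

-23.78125 dBFS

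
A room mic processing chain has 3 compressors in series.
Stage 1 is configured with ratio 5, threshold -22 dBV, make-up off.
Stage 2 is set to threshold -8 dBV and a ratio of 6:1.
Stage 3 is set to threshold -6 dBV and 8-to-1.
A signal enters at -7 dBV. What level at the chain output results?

-19 dBV

Stage 1: 15 dB above -22 dBV, reduced 5:1 to 3 dB above → -19 dBV.
Stage 2: -19 dBV is at or below the -8 dBV threshold — no compression; output -19 dBV.
Stage 3: -19 dBV is at or below the -6 dBV threshold — no compression; output -19 dBV.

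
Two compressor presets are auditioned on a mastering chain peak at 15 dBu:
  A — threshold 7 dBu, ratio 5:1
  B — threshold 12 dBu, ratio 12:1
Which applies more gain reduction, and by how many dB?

A, by 3.65 dB

A: 8 dB over, compressed to 1.6 dB over, so 6.4 dB of GR.
B: 3 dB over, compressed to 0.25 dB over, so 2.75 dB of GR.
A reduces 3.65 dB more.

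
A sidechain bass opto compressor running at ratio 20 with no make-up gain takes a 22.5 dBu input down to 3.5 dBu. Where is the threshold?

2.5 dBu

Let T be the threshold. Output overshoot = (input overshoot)/R, so 3.5 − T = (22.5 − T)/20.
20·(3.5 − T) = 22.5 − T → 19·T = 70 − 22.5 = 47.5.
T = 47.5/19 = 2.5 dBu.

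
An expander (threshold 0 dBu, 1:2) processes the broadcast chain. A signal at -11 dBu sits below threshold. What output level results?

Below threshold, a 1:2 expander applies gain = (2−1)×(T − x) of attenuation.
(2−1) × 11 = 11 dB, so output = -11 − 11 = -22 dBu.

-22 dBu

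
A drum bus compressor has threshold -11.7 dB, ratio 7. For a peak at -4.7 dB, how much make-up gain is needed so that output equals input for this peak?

6 dB

Overshoot 7 dB → 7/7 = 1 dB after compression, so the compressed level is -11.7 + 1 = -10.7 dB.
Make-up = target − compressed = -4.7 − (-10.7) = 6 dB.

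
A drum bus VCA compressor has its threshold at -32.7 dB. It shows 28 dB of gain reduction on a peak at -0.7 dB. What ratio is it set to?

Input overshoot = -0.7 − (-32.7) = 32 dB.
Output overshoot = 32 − 28 = 4 dB.
Ratio = input overshoot / output overshoot = 32 / 4 = 8.

8:1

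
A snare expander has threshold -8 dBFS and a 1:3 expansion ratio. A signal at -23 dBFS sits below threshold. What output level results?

-53 dBFS

Below threshold, a 1:3 expander applies gain = (3−1)×(T − x) of attenuation.
(3−1) × 15 = 30 dB, so output = -23 − 30 = -53 dBFS.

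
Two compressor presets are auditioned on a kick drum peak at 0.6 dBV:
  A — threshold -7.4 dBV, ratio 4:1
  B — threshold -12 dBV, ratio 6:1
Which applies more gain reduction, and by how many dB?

A: GR = 8 − 8/4 = 6 dB.
B: GR = 12.6 − 12.6/6 = 10.5 dB.
B applies 4.5 dB more gain reduction.

B, by 4.5 dB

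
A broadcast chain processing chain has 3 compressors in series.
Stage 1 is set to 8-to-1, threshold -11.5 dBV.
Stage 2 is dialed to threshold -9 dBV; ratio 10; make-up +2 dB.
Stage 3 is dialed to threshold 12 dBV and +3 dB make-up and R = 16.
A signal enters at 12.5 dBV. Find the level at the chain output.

-3.95 dBV

Stage 1: 24 dB above -11.5 dBV, reduced 8:1 to 3 dB above → -8.5 dBV.
Stage 2: 0.5 dB above -9 dBV, reduced 10:1 to 0.05 dB above → -8.95 dBV; +2 dB make-up → -6.95 dBV.
Stage 3: -6.95 dBV is at or below the 12 dBV threshold — no compression; make-up brings it to -3.95 dBV.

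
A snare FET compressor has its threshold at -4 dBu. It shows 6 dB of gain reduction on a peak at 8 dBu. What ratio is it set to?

Input overshoot = 8 − (-4) = 12 dB.
Output overshoot = 12 − 6 = 6 dB.
Ratio = input overshoot / output overshoot = 12 / 6 = 2.

2:1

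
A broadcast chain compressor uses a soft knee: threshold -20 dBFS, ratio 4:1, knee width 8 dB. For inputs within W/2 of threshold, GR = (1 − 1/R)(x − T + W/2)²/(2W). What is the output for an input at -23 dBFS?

x − T + W/2 = -23 − (-20) + 4 = 1.
GR = (1 − 1/4) × 1² / 16 = 0.75 × 1 / 16 = 0.046875 dB.
Output = -23 − 0.046875 = -23.046875 dBFS.

-23.046875 dBFS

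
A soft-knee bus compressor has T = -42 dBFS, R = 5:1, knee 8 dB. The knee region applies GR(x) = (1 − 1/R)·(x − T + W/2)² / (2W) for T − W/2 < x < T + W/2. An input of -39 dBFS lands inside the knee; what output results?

x − T + W/2 = -39 − (-42) + 4 = 7.
GR = (1 − 1/5) × 7² / 16 = 0.8 × 49 / 16 = 2.45 dB.
Output = -39 − 2.45 = -41.45 dBFS.

-41.45 dBFS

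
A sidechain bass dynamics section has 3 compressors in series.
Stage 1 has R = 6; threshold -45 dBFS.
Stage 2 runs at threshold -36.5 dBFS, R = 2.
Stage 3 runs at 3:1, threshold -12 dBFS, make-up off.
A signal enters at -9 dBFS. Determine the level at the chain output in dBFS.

Stage 1: overshoot 36 dB → 36/6 = 6 dB → -39 dBFS.
Stage 2: below threshold (-39 ≤ -36.5); passes unchanged; output -39 dBFS.
Stage 3: below threshold (-39 ≤ -12); passes unchanged; output -39 dBFS.

-39 dBFS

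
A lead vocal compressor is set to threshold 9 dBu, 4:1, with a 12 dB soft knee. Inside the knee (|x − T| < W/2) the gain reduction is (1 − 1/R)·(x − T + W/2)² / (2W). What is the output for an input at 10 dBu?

8.46875 dBu

x − T + W/2 = 10 − 9 + 6 = 7.
GR = (1 − 1/4) × 7² / 24 = 0.75 × 49 / 24 = 1.53125 dB.
Output = 10 − 1.53125 = 8.46875 dBu.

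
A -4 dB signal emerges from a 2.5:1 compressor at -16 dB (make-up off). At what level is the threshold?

Input is 20 dB above T (since output overshoot × R = input overshoot: (-16 − T)·2.5 = -4 − T gives T = -24 dB).
Check: -24 + (-4 − (-24))/2.5 = -24 + 8 = -16 dB. ✓

-24 dB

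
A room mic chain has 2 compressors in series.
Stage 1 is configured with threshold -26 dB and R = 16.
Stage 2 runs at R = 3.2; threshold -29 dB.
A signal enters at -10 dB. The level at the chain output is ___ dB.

-27.75 dB

Stage 1: overshoot 16 dB → 16/16 = 1 dB → -25 dB.
Stage 2: -25 dB is 4 dB over -29 dB; at 3.2:1 that becomes 1.25 dB over, giving -27.75 dB.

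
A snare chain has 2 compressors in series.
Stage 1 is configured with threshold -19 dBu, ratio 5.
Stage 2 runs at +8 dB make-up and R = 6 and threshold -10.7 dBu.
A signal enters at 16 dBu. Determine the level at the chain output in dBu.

Stage 1: 16 dBu is 35 dB over -19 dBu; at 5:1 that becomes 7 dB over, giving -12 dBu.
Stage 2: below threshold (-12 ≤ -10.7); passes unchanged; make-up brings it to -4 dBu.

-4 dBu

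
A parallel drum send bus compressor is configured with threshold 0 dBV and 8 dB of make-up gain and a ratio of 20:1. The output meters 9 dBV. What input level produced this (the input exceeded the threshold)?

20 dBV

Stripping the +8 dB make-up gives 1 dBV at the gain stage.
The compressed level sits 1 − 0 = 1 dB over threshold.
Undo the ratio: input overshoot = 1 × 20 = 20 dB, giving input = 20 dBV.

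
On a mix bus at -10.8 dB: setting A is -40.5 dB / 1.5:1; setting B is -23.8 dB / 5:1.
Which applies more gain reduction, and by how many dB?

A: 29.7 dB over, compressed to 19.8 dB over, so 9.9 dB of GR.
B: 13 dB over, compressed to 2.6 dB over, so 10.4 dB of GR.
B applies 0.5 dB more gain reduction.

B, by 0.5 dB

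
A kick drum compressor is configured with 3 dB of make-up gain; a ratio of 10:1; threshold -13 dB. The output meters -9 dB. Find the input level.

-3 dB

Remove make-up: -9 − 3 = -12 dB.
That's 1 dB above the -13 dB threshold.
Input overshoot = R × output overshoot = 10 dB → input = -13 + 10 = -3 dB.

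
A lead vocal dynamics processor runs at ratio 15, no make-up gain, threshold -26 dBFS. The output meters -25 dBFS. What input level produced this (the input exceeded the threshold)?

Post-compression overshoot = -25 − (-26) = 1 dB.
Before 15:1 compression the overshoot was 1 × 15 = 15 dB, so input = -26 + 15 = -11 dBFS.

-11 dBFS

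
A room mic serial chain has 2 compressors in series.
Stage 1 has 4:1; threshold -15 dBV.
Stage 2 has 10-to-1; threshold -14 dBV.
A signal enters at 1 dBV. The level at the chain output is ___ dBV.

Stage 1: overshoot 16 dB → 16/4 = 4 dB → -11 dBV.
Stage 2: -11 dBV is 3 dB over -14 dBV; at 10:1 that becomes 0.3 dB over, giving -13.7 dBV.

-13.7 dBV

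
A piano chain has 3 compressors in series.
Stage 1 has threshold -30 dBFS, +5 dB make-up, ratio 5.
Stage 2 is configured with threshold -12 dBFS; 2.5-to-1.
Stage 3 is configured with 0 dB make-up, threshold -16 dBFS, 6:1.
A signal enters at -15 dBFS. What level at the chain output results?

Stage 1: 15 dB above -30 dBFS, reduced 5:1 to 3 dB above → -27 dBFS; +5 dB make-up → -22 dBFS.
Stage 2: -22 dBFS ≤ -12 dBFS, so stage 2 doesn't engage; output -22 dBFS.
Stage 3: below threshold (-22 ≤ -16); passes unchanged; output -22 dBFS.

-22 dBFS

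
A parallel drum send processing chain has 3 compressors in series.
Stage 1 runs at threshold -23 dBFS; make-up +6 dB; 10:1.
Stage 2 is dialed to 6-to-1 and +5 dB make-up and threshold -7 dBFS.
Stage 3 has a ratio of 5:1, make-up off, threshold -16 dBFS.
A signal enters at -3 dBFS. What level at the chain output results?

-14.8 dBFS

Stage 1: -3 dBFS is 20 dB over -23 dBFS; at 10:1 that becomes 2 dB over, giving -21 dBFS; +6 dB make-up → -15 dBFS.
Stage 2: below threshold (-15 ≤ -7); passes unchanged; make-up brings it to -10 dBFS.
Stage 3: overshoot 6 dB → 6/5 = 1.2 dB → -14.8 dBFS.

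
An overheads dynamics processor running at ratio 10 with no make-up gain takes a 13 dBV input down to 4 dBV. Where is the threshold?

3 dBV

Gain reduction = 13 − 4 = 9 dB; output overshoot = GR / (R − 1) = 9 / 9 = 1 dB.
Threshold = output − output overshoot = 4 − 1 = 3 dBV.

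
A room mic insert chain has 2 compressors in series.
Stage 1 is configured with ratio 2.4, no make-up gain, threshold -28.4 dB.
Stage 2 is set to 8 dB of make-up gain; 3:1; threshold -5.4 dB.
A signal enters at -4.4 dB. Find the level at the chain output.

Stage 1: -4.4 dB is 24 dB over -28.4 dB; at 2.4:1 that becomes 10 dB over, giving -18.4 dB.
Stage 2: below threshold (-18.4 ≤ -5.4); passes unchanged; make-up brings it to -10.4 dB.

-10.4 dB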